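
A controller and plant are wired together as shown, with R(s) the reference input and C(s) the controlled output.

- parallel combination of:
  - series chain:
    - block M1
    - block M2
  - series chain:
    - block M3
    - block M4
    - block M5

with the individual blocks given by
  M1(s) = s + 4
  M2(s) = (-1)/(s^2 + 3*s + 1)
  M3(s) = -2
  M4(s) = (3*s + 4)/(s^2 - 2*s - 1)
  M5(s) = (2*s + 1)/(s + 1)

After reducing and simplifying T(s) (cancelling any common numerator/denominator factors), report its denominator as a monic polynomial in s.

Step 1. cascade M1, M2, giving (-s - 4)/(s^2 + 3*s + 1)
Step 2. series reduction of M3, M4, M5, giving (-12*s^2 - 22*s - 8)/(s^3 - s^2 - 3*s - 1)
Step 3. combine (M1*M2), (M3*M4*M5) in parallel, giving (-13*s^4 - 61*s^3 - 79*s^2 - 33*s - 4)/(s^5 + 2*s^4 - 5*s^3 - 11*s^2 - 6*s - 1)
That last expression is T(s), already simplified, and its denominator is already monic.

Hence the answer: s^5 + 2*s^4 - 5*s^3 - 11*s^2 - 6*s - 1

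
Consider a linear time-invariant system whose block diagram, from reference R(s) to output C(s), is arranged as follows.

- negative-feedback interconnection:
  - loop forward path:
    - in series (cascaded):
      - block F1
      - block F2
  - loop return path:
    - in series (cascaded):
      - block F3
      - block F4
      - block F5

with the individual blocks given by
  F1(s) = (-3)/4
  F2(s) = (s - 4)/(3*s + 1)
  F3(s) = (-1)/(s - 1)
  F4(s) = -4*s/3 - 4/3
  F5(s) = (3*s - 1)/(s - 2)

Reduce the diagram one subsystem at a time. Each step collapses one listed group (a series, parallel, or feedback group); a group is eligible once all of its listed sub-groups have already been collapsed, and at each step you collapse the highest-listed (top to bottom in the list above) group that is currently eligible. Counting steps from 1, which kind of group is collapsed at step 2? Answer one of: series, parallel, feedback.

[1] series reduction of F1, F2
[2] reduce the series chain F3, F4, F5
[3] collapse the loop ((F1*F2) forward, (F3*F4*F5) return)
At step 2 the group reduced is series.

Final answer: series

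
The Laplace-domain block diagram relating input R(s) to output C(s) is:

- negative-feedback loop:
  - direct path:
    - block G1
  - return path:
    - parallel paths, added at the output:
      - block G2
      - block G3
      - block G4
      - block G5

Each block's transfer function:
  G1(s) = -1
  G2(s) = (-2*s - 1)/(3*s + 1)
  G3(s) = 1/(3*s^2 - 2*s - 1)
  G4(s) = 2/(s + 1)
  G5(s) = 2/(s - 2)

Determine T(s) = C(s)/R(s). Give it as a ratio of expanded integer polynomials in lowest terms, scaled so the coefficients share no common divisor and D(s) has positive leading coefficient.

Answer: (-3*s^4 + 5*s^3 + 5*s^2 - 5*s - 2)/(5*s^4 - 20*s^3 + 4*s^2 + 9*s + 4)

Working:
Step 1: sum the parallel branches G2, G3, G4, G5 gives (-2*s^4 + 15*s^3 - 9*s^2 - 4*s - 2)/(3*s^4 - 5*s^3 - 5*s^2 + 5*s + 2)
Step 2: reduce the feedback loop with forward G1 and return (G2+G3+G4+G5) - this is the overall T(s), already in the required normalized form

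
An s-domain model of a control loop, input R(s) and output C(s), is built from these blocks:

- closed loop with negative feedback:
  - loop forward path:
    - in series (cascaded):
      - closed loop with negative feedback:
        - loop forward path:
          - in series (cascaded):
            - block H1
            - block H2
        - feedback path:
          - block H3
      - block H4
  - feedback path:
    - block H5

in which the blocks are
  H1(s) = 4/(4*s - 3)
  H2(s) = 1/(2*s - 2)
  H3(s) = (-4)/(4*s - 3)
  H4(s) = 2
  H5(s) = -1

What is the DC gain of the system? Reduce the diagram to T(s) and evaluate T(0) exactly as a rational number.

Step 1. cascade H1, H2 = 2/(4*s^2 - 7*s + 3)
Step 2. close the feedback loop around (H1*H2), H3 = (8*s - 6)/(16*s^3 - 40*s^2 + 33*s - 17)
Step 3. combine [(H1*H2)/(1+(H1*H2)*H3)], H4 in series = (16*s - 12)/(16*s^3 - 40*s^2 + 33*s - 17)
Step 4. collapse the loop (([(H1*H2)/(1+(H1*H2)*H3)]*H4) forward, H5 return) = (16*s - 12)/(16*s^3 - 40*s^2 + 17*s - 5)
DC gain: substitute s = 0 into T(s) from step 4: T(0) = -12/(-5) = 12/5.

Answer: 12/5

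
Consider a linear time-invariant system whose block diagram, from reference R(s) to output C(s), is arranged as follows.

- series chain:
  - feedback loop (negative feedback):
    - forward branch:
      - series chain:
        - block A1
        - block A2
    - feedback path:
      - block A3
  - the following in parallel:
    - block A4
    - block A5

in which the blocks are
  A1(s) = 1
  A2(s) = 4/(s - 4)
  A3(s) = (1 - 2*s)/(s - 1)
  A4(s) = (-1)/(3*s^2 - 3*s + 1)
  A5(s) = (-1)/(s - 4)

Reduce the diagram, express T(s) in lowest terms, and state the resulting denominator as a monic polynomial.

Reducing step by step:

(1) multiply A1, A2 (series) = 4/(s - 4)
(2) apply the feedback formula to (A1*A2), A3 = (4*s - 4)/(s^2 - 13*s + 8)
(3) sum the parallel branches A4, A5 = (-3*s^2 + 2*s + 3)/(3*s^3 - 15*s^2 + 13*s - 4)
(4) cascade [(A1*A2)/(1+(A1*A2)*A3)], (A4+A5) = (-12*s^3 + 20*s^2 + 4*s - 12)/(3*s^5 - 54*s^4 + 232*s^3 - 293*s^2 + 156*s - 32)
T(s) is the step-4 result (common factors already cancelled). Leading coefficient of the denominator: 3. Divide through by 3 for the monic polynomial.

Answer: s^5 - 18*s^4 + 232*s^3/3 - 293*s^2/3 + 52*s - 32/3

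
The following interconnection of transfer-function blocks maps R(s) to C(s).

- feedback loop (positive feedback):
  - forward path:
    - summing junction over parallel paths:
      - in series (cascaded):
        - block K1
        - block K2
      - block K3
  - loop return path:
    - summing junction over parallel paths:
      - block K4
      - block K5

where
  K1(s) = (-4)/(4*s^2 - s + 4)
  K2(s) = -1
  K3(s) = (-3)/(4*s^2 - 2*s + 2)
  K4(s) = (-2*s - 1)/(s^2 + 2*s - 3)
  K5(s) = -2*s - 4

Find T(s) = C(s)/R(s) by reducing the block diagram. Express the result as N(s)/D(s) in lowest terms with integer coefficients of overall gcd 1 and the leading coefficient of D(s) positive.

The answer is (4*s^4 + 3*s^3 - 26*s^2 + 7*s + 12)/(16*s^6 + 28*s^5 - 24*s^4 + 46*s^3 - 186*s^2 + 85*s + 20).

Reasoning:
(1) cascade K1, K2, giving 4/(4*s^2 - s + 4)
(2) sum the parallel branches (K1*K2), K3, giving (4*s^2 - 5*s - 4)/(16*s^4 - 12*s^3 + 26*s^2 - 10*s + 8)
(3) add K4, K5 (parallel), giving (-2*s^3 - 8*s^2 - 4*s + 11)/(s^2 + 2*s - 3)
(4) close the feedback loop around ((K1*K2)+K3), (K4+K5); the result is T(s) itself (integer coefficients, no common factor, positive leading denominator coefficient)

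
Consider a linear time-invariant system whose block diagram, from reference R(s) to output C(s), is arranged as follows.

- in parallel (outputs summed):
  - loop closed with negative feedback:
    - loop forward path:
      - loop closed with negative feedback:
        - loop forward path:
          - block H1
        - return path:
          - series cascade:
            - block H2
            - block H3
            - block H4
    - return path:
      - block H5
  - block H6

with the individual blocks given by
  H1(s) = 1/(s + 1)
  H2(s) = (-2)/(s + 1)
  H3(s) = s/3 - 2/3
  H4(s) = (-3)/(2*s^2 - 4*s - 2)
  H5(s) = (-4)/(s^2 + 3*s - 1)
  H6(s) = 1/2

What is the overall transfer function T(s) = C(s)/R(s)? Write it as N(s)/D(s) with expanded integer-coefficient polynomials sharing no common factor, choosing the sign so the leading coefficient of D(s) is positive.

The answer is (s^6 + 5*s^5 - s^4 - 33*s^3 - 22*s^2 + 6*s + 9)/(2*s^6 + 6*s^5 - 10*s^4 - 38*s^3 - 8*s^2 + 12*s + 14).

Reasoning:
Step 1 - cascade H2, H3, H4: (s - 2)/(s^3 - s^2 - 3*s - 1)
Step 2 - close the feedback loop around H1, (H2*H3*H4): (s^3 - s^2 - 3*s - 1)/(s^4 - 4*s^2 - 3*s - 3)
Step 3 - apply the feedback formula to [H1/(1+H1*(H2*H3*H4))], H5: (s^5 + 2*s^4 - 7*s^3 - 9*s^2 + 1)/(s^6 + 3*s^5 - 5*s^4 - 19*s^3 - 4*s^2 + 6*s + 7)
Step 4 - reduce the parallel group [[H1/(1+H1*(H2*H3*H4))]/(1+[H1/(1+H1*(H2*H3*H4))]*H5)], H6 - this is the overall T(s), already in the required normalized form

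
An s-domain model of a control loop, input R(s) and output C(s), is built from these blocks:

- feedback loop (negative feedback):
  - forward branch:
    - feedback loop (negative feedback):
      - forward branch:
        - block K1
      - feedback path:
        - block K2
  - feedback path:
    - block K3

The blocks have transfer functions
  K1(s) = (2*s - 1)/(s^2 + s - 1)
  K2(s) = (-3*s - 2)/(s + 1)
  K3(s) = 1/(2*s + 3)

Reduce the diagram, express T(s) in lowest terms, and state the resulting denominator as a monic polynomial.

1. feedback reduction of K1, K2 -> (2*s^2 + s - 1)/(s^3 - 4*s^2 - s + 1)
2. apply the feedback formula to [K1/(1+K1*K2)], K3 -> (4*s^3 + 8*s^2 + s - 3)/(2*s^4 - 5*s^3 - 12*s^2 + 2)
T(s) is the step-2 result (common factors already cancelled). Leading coefficient of the denominator: 2. Divide through by 2 for the monic polynomial.

Therefore the answer is s^4 - 5*s^3/2 - 6*s^2 + 1.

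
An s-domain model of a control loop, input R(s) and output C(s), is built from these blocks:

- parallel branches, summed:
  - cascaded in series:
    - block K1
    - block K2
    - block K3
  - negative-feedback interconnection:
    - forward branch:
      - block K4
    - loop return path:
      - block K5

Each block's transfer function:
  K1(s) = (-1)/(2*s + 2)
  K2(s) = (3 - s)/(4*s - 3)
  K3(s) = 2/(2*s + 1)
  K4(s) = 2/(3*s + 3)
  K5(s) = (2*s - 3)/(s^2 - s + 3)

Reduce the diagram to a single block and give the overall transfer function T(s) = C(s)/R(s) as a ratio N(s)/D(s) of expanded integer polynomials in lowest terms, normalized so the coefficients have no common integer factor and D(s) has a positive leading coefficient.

Step 1: series reduction of K1, K2, K3; result (s - 3)/(8*s^3 + 6*s^2 - 5*s - 3)
Step 2: feedback reduction of K4, K5; result (2*s^2 - 2*s + 6)/(3*s^3 + 10*s + 3)
Step 3: reduce the parallel group (K1*K2*K3), [K4/(1+K4*K5)]: this yields T(s), and no further normalization is needed

Answer: (16*s^5 - s^4 + 17*s^3 + 50*s^2 - 51*s - 27)/(24*s^6 + 18*s^5 + 65*s^4 + 75*s^3 - 32*s^2 - 45*s - 9)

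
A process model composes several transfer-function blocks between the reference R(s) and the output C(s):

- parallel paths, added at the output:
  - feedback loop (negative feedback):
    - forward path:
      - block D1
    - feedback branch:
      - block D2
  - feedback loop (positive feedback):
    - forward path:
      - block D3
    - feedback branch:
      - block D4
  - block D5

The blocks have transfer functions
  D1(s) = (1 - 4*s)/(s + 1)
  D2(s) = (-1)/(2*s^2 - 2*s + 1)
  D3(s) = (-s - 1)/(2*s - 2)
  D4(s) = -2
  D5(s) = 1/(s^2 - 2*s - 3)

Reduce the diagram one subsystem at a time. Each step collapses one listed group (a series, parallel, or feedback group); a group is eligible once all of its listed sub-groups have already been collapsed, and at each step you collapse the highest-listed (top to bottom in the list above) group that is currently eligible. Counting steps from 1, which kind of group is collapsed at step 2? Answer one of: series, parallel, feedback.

(1) feedback reduction of D1, D2
(2) collapse the loop (D3 forward, D4 return)
(3) sum the parallel branches [D1/(1+D1*D2)], [D3/(1-D3*D4)], D5
The group at step 2 is a feedback group.

Answer: feedback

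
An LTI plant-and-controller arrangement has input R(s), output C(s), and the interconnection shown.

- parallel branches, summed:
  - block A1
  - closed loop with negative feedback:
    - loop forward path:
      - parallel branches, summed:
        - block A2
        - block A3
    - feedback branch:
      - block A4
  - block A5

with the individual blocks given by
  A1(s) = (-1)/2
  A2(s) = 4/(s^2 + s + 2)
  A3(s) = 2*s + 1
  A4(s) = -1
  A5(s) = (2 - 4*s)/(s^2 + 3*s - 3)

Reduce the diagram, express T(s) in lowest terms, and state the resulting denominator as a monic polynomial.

Answer: s^5 + 4*s^4 + 2*s^3 + 5*s^2 - 6

Working:
[1] reduce the parallel group A2, A3; result (2*s^3 + 3*s^2 + 5*s + 6)/(s^2 + s + 2)
[2] reduce the feedback loop with forward (A2+A3) and return A4; result (-2*s^3 - 3*s^2 - 5*s - 6)/(2*s^3 + 2*s^2 + 4*s + 4)
[3] parallel reduction of A1, [(A2+A3)/(1+(A2+A3)*A4)], A5; result (-3*s^5 - 21*s^4 - 14*s^3 - 29*s^2 - 11*s + 32)/(2*s^5 + 8*s^4 + 4*s^3 + 10*s^2 - 12)
The result of step 3 is T(s) in lowest terms. Its denominator has leading coefficient 2; dividing the denominator through by 2 makes it monic.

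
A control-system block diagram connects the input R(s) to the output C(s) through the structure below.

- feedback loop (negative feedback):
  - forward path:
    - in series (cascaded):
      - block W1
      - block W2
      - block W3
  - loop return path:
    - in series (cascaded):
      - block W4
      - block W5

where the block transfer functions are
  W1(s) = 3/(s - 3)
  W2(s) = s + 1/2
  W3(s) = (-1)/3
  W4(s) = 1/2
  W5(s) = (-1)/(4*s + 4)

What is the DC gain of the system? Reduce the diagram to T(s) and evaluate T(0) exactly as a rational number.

Reducing step by step:

Step 1. series reduction of W1, W2, W3; result (-2*s - 1)/(2*s - 6)
Step 2. reduce the series chain W4, W5; result (-1)/(8*s + 8)
Step 3. apply the feedback formula to (W1*W2*W3), (W4*W5); result (-16*s^2 - 24*s - 8)/(16*s^2 - 30*s - 47)
Evaluating the step-3 result (the overall T(s)) at s = 0 gives T(0) = -8/(-47) = 8/47.

Answer: 8/47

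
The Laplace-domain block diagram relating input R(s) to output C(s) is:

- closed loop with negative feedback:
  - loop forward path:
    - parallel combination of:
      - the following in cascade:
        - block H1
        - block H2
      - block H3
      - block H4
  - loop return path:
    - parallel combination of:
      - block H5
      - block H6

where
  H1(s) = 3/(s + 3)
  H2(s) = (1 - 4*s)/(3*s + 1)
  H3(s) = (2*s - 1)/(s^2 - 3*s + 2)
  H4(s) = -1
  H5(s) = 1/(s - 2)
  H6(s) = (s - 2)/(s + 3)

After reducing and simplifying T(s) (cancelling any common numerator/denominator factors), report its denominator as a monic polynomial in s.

Answer: s^5 + 13*s^4/2 - 172*s^3/3 + 823*s^2/6 - 129*s/2 - 19/2

Working:
Step 1 - series reduction of H1, H2 = (3 - 12*s)/(3*s^2 + 10*s + 3)
Step 2 - reduce the parallel group (H1*H2), H3, H4 = (-3*s^4 - 7*s^3 + 77*s^2 - 48*s - 3)/(3*s^4 + s^3 - 21*s^2 + 11*s + 6)
Step 3 - add H5, H6 (parallel) = (s^2 - 3*s + 7)/(s^2 + s - 6)
Step 4 - close the feedback loop around ((H1*H2)+H3+H4), (H5+H6) = (-3*s^6 - 10*s^5 + 88*s^4 + 71*s^3 - 513*s^2 + 285*s + 18)/(6*s^5 + 39*s^4 - 344*s^3 + 823*s^2 - 387*s - 57)
T(s) is the step-4 result (common factors already cancelled). Leading coefficient of the denominator: 6. Divide through by 6 for the monic polynomial.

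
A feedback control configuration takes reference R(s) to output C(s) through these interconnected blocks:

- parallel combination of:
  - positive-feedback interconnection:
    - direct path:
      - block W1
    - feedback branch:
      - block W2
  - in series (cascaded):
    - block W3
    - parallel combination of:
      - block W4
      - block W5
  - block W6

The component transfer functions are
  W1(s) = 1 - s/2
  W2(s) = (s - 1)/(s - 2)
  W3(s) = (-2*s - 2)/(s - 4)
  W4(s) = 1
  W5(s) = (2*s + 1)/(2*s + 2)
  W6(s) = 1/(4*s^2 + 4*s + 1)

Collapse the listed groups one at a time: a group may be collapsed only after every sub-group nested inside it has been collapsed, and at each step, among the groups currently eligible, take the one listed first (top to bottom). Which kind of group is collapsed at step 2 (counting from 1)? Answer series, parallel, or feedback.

The answer is parallel.

Reasoning:
(1) collapse the loop (W1 forward, W2 return)
(2) parallel reduction of W4, W5
(3) series reduction of W3, (W4+W5)
(4) combine [W1/(1-W1*W2)], (W3*(W4+W5)), W6 in parallel
So the answer for step 2 is parallel.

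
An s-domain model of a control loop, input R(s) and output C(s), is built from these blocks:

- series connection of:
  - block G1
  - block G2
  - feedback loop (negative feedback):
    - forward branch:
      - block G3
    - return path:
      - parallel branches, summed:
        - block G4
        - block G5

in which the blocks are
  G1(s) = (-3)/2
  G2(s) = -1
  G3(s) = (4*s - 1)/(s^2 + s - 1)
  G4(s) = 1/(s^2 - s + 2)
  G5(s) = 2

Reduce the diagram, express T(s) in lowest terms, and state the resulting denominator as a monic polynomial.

The answer is s^4 + 8*s^3 - 10*s^2 + 25*s - 7.

Reasoning:
1. reduce the parallel group G4, G5 = (2*s^2 - 2*s + 5)/(s^2 - s + 2)
2. reduce the feedback loop with forward G3 and return (G4+G5) = (4*s^3 - 5*s^2 + 9*s - 2)/(s^4 + 8*s^3 - 10*s^2 + 25*s - 7)
3. multiply G1, G2, [G3/(1+G3*(G4+G5))] (series) = (12*s^3 - 15*s^2 + 27*s - 6)/(2*s^4 + 16*s^3 - 20*s^2 + 50*s - 14)
The result of step 3 is T(s) in lowest terms. Its denominator has leading coefficient 2; dividing the denominator through by 2 makes it monic.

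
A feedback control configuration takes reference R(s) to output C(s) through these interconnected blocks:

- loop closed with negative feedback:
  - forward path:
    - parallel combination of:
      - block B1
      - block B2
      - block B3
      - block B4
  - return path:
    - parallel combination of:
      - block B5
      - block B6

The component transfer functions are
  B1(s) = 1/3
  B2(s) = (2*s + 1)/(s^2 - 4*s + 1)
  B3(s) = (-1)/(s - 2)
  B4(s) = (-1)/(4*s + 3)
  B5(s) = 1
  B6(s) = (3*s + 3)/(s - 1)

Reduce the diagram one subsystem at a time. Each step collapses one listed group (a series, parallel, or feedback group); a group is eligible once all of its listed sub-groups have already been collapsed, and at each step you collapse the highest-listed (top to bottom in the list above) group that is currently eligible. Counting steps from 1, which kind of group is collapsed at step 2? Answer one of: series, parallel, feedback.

Reducing step by step:

Step 1. parallel reduction of B1, B2, B3, B4
Step 2. parallel reduction of B5, B6
Step 3. close the feedback loop around (B1+B2+B3+B4), (B5+B6)
At step 2 the group reduced is parallel.

Answer: parallel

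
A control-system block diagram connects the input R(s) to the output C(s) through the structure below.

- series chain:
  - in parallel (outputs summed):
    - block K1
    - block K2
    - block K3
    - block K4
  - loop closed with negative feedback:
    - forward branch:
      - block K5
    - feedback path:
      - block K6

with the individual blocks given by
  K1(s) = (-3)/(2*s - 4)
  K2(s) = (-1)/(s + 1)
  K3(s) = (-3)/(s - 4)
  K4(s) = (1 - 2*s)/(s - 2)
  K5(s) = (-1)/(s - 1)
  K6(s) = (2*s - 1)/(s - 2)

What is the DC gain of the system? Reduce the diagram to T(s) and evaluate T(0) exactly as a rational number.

The answer is 0.

Reasoning:
Step 1. sum the parallel branches K1, K2, K3, K4, giving (-4*s^3 + 3*s^2 + 37*s)/(2*s^3 - 10*s^2 + 4*s + 16)
Step 2. reduce the feedback loop with forward K5 and return K6, giving (2 - s)/(s^2 - 5*s + 3)
Step 3. combine (K1+K2+K3+K4), [K5/(1+K5*K6)] in series, giving (4*s^3 - 3*s^2 - 37*s)/(2*s^4 - 16*s^3 + 28*s^2 + 22*s - 24)
Step 3 gives the overall T(s). Then T(0) = 0/(-24) = 0.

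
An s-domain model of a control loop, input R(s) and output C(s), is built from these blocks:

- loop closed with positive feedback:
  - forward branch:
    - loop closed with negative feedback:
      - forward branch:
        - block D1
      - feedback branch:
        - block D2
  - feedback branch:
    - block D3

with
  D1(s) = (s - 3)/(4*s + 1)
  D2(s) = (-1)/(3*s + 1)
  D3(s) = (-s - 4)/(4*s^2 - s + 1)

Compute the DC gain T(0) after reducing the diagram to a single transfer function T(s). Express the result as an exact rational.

[1] reduce the feedback loop with forward D1 and return D2, giving (3*s^2 - 8*s - 3)/(12*s^2 + 6*s + 4)
[2] close the feedback loop around [D1/(1+D1*D2)], D3, giving (12*s^4 - 35*s^3 - s^2 - 5*s - 3)/(48*s^4 + 15*s^3 + 26*s^2 - 33*s - 8)
That last expression is T(s); at s = 0 only the constant terms survive, so T(0) = -3/(-8) = 3/8.

Final answer: 3/8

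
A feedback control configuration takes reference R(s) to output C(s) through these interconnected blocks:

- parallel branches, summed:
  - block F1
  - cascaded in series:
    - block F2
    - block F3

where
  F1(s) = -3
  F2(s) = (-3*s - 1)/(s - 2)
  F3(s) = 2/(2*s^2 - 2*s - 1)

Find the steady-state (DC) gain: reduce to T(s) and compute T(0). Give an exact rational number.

Reducing step by step:

Step 1. cascade F2, F3 -> (-6*s - 2)/(2*s^3 - 6*s^2 + 3*s + 2)
Step 2. reduce the parallel group F1, (F2*F3) -> (-6*s^3 + 18*s^2 - 15*s - 8)/(2*s^3 - 6*s^2 + 3*s + 2)
Step 2 gives the overall T(s). Then T(0) = -8/2 = -4.

Answer: -4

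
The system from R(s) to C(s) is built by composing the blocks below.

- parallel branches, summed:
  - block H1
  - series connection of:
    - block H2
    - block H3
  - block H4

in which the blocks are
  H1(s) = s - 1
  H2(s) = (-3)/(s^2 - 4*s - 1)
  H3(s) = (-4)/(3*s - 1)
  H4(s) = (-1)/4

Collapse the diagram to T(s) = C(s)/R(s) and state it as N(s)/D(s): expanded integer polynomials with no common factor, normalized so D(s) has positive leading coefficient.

First reduce the diagram to T(s).

Step 1. combine H2, H3 in series: 12/(3*s^3 - 13*s^2 + s + 1)
Step 2. reduce the parallel group H1, (H2*H3), H4 - this is the overall T(s), already in the required normalized form

Answer: (12*s^4 - 67*s^3 + 69*s^2 - s + 43)/(12*s^3 - 52*s^2 + 4*s + 4)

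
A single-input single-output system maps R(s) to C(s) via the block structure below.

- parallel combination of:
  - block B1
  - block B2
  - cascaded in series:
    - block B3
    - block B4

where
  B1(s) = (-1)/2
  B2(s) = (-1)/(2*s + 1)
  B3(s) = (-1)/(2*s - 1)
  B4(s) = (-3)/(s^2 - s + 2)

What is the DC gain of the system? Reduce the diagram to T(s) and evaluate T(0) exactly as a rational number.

1. cascade B3, B4 gives 3/(2*s^3 - 3*s^2 + 5*s - 2)
2. parallel reduction of B1, B2, (B3*B4) gives (-4*s^4 - s^2 + s + 12)/(8*s^4 - 8*s^3 + 14*s^2 + 2*s - 4)
Evaluating the step-2 result (the overall T(s)) at s = 0 gives T(0) = 12/(-4) = -3.

Final answer: -3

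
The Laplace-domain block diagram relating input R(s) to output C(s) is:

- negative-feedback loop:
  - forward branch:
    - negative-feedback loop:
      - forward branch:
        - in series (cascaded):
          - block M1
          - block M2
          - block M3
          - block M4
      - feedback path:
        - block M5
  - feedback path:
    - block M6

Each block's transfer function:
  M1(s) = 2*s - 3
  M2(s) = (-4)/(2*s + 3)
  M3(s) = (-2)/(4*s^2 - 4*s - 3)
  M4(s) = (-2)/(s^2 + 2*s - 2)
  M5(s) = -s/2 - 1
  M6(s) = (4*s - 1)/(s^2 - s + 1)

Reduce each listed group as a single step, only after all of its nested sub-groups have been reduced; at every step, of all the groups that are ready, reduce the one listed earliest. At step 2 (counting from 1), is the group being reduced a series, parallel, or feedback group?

The answer is feedback.

Reasoning:
(1) cascade M1, M2, M3, M4
(2) apply the feedback formula to (M1*M2*M3*M4), M5
(3) reduce the feedback loop with forward [(M1*M2*M3*M4)/(1+(M1*M2*M3*M4)*M5)] and return M6
The group at step 2 is a feedback group.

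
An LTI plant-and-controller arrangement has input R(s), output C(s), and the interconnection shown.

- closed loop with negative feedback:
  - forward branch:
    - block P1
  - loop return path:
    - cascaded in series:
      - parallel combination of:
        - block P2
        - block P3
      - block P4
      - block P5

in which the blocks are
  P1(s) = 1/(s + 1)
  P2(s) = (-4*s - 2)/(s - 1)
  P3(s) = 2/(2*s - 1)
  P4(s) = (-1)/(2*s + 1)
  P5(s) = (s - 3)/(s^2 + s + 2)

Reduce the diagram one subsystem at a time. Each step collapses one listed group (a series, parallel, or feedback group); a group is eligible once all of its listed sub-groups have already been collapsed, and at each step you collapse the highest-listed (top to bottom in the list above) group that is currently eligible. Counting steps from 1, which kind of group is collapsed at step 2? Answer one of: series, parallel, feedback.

(1) parallel reduction of P2, P3
(2) series reduction of (P2+P3), P4, P5
(3) feedback reduction of P1, ((P2+P3)*P4*P5)
Step 2: series.

Final answer: series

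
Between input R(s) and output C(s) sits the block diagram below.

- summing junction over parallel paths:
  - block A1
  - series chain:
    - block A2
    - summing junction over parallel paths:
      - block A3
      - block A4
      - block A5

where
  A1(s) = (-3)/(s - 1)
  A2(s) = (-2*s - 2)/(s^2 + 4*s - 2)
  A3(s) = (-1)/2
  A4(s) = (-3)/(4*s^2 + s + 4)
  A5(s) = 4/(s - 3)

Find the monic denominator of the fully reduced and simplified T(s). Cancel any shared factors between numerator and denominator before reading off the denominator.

Step 1. add A3, A4, A5 (parallel): (-4*s^3 + 43*s^2 + s + 62)/(8*s^3 - 22*s^2 + 2*s - 24)
Step 2. series reduction of A2, (A3+A4+A5): (4*s^4 - 39*s^3 - 44*s^2 - 63*s - 62)/(4*s^5 + 5*s^4 - 51*s^3 + 14*s^2 - 50*s + 24)
Step 3. add A1, (A2*(A3+A4+A5)) (parallel): (-8*s^5 - 58*s^4 + 148*s^3 - 61*s^2 + 151*s - 10)/(4*s^6 + s^5 - 56*s^4 + 65*s^3 - 64*s^2 + 74*s - 24)
No further cancellation is possible in the step-3 result, so that is T(s). Its denominator becomes monic after dividing by the leading coefficient 4.

Final answer: s^6 + s^5/4 - 14*s^4 + 65*s^3/4 - 16*s^2 + 37*s/2 - 6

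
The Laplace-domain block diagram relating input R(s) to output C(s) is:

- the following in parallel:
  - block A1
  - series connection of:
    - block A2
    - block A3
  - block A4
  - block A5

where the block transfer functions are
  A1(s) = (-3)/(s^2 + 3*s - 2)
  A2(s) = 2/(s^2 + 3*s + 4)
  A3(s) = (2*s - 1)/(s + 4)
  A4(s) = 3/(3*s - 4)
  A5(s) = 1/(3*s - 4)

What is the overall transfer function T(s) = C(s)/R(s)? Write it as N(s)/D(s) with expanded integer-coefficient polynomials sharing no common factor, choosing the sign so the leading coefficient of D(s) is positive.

First reduce the diagram to T(s).

[1] series reduction of A2, A3: (4*s - 2)/(s^3 + 7*s^2 + 16*s + 16)
[2] reduce the parallel group A1, (A2*A3), A4, A5, giving the overall T(s)

Answer: (4*s^5 + 43*s^4 + 103*s^3 + 58*s^2 + 180*s + 48)/(3*s^6 + 26*s^5 + 65*s^4 + 10*s^3 - 152*s^2 - 160*s + 128)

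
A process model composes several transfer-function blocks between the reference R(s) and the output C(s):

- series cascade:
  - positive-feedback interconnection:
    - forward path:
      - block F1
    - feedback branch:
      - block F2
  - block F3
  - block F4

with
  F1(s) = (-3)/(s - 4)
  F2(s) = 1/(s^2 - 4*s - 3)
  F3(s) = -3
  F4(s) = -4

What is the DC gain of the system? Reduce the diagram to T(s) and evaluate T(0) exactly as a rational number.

Reducing step by step:

(1) apply the feedback formula to F1, F2, giving (-3*s^2 + 12*s + 9)/(s^3 - 8*s^2 + 13*s + 15)
(2) series reduction of [F1/(1-F1*F2)], F3, F4, giving (-36*s^2 + 144*s + 108)/(s^3 - 8*s^2 + 13*s + 15)
DC gain: substitute s = 0 into T(s) from step 2: T(0) = 108/15 = 36/5.

Answer: 36/5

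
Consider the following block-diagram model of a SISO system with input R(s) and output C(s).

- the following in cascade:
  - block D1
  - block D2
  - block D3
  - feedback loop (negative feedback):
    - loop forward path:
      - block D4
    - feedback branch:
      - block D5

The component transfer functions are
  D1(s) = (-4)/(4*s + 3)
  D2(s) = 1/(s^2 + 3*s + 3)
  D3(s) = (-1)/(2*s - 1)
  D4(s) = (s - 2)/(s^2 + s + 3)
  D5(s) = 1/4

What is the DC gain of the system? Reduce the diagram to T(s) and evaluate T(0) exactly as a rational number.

The answer is 16/45.

Reasoning:
1. collapse the loop (D4 forward, D5 return) gives (4*s - 8)/(4*s^2 + 5*s + 10)
2. reduce the series chain D1, D2, D3, [D4/(1+D4*D5)] gives (16*s - 32)/(32*s^6 + 144*s^5 + 318*s^4 + 383*s^3 + 219*s^2 - 75*s - 90)
The step-2 result is T(s). Setting s = 0: T(0) = -32/(-90) = 16/45.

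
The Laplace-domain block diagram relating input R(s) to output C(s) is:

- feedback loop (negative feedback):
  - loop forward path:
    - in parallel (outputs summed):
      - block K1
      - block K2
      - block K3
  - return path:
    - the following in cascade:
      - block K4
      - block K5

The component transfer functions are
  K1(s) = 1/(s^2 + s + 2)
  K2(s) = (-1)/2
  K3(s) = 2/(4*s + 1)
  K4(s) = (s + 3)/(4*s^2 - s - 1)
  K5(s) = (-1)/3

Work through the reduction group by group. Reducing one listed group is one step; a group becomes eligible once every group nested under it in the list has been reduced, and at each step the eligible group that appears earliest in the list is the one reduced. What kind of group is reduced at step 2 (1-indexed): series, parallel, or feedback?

Step 1: parallel reduction of K1, K2, K3
Step 2: multiply K4, K5 (series)
Step 3: apply the feedback formula to (K1+K2+K3), (K4*K5)
So the answer for step 2 is series.

Therefore the answer is series.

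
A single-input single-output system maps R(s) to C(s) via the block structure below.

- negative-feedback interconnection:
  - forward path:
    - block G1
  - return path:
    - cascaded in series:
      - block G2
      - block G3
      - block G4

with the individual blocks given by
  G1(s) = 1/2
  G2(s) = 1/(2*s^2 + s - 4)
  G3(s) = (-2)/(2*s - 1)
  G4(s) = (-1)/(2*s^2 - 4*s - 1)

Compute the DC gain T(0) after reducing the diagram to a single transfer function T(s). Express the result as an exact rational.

Reducing step by step:

Step 1. multiply G2, G3, G4 (series); result 2/(8*s^5 - 16*s^4 - 22*s^3 + 44*s^2 - 7*s - 4)
Step 2. apply the feedback formula to G1, (G2*G3*G4); result (8*s^5 - 16*s^4 - 22*s^3 + 44*s^2 - 7*s - 4)/(16*s^5 - 32*s^4 - 44*s^3 + 88*s^2 - 14*s - 6)
That last expression is T(s); at s = 0 only the constant terms survive, so T(0) = -4/(-6) = 2/3.

Answer: 2/3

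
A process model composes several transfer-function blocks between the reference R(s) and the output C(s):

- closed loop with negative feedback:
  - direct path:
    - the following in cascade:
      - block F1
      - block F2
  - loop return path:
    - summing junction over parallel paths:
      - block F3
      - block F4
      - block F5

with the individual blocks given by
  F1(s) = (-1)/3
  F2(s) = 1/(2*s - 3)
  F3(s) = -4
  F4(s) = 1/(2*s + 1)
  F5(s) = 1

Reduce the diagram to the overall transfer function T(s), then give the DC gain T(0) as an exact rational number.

Answer: 1/7

Working:
1. multiply F1, F2 (series) -> (-1)/(6*s - 9)
2. parallel reduction of F3, F4, F5 -> (-6*s - 2)/(2*s + 1)
3. apply the feedback formula to (F1*F2), (F3+F4+F5) -> (-2*s - 1)/(12*s^2 - 6*s - 7)
Evaluating the step-3 result (the overall T(s)) at s = 0 gives T(0) = -1/(-7) = 1/7.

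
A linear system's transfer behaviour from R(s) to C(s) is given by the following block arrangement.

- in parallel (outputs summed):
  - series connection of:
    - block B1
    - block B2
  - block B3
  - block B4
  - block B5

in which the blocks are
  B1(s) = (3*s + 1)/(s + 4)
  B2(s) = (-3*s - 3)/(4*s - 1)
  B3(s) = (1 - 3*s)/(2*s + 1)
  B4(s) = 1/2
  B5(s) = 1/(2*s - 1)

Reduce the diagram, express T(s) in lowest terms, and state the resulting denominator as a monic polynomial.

Reducing step by step:

(1) reduce the series chain B1, B2 -> (-9*s^2 - 12*s - 3)/(4*s^2 + 15*s - 4)
(2) combine (B1*B2), B3, B4, B5 in parallel -> (-104*s^4 - 160*s^3 + 232*s^2 - 47*s + 10)/(32*s^4 + 120*s^3 - 40*s^2 - 30*s + 8)
That last expression is T(s), already simplified. Scaling its denominator by 1/32 (the reciprocal of the leading coefficient) yields the monic denominator.

Answer: s^4 + 15*s^3/4 - 5*s^2/4 - 15*s/16 + 1/4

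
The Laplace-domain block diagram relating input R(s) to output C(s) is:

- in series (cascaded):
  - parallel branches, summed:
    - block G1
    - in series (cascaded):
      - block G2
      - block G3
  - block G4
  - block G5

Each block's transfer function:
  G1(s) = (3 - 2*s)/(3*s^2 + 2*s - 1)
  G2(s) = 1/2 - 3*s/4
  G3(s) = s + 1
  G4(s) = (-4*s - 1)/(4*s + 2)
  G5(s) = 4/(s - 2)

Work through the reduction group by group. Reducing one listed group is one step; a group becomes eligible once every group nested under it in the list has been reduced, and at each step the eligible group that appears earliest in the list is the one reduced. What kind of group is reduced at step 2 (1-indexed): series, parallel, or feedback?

1. series reduction of G2, G3
2. sum the parallel branches G1, (G2*G3)
3. multiply (G1+(G2*G3)), G4, G5 (series)
The group at step 2 is a parallel group.

Final answer: parallel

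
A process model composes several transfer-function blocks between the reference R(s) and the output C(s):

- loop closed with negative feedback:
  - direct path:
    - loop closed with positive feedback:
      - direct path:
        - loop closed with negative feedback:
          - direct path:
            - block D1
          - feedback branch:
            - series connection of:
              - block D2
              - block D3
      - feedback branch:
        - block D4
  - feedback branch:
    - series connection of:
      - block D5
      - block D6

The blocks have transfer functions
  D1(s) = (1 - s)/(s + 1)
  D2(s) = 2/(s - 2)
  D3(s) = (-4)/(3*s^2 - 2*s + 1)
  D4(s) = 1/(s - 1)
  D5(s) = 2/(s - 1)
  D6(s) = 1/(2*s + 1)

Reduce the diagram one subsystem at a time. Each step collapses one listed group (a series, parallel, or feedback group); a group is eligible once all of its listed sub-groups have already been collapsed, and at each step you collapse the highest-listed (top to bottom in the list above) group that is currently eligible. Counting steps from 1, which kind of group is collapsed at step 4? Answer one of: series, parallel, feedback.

Step 1: reduce the series chain D2, D3
Step 2: collapse the loop (D1 forward, (D2*D3) return)
Step 3: collapse the loop ([D1/(1+D1*(D2*D3))] forward, D4 return)
Step 4: series reduction of D5, D6
Step 5: apply the feedback formula to [[D1/(1+D1*(D2*D3))]/(1-[D1/(1+D1*(D2*D3))]*D4)], (D5*D6)
So the answer for step 4 is series.

Answer: series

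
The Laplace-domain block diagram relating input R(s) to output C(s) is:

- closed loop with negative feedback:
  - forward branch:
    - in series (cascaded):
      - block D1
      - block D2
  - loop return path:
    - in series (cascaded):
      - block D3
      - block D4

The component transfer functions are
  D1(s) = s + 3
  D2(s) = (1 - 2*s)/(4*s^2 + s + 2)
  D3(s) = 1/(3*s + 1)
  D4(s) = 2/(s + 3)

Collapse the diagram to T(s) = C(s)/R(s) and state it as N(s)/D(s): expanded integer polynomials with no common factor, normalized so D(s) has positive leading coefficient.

(1) combine D1, D2 in series: (-2*s^2 - 5*s + 3)/(4*s^2 + s + 2)
(2) multiply D3, D4 (series): 2/(3*s^2 + 10*s + 3)
(3) reduce the feedback loop with forward (D1*D2) and return (D3*D4), which is the overall transfer function T(s) = C(s)/R(s) in lowest terms

Hence the answer: (-6*s^3 - 17*s^2 + 4*s + 3)/(12*s^3 + 7*s^2 + 3*s + 4)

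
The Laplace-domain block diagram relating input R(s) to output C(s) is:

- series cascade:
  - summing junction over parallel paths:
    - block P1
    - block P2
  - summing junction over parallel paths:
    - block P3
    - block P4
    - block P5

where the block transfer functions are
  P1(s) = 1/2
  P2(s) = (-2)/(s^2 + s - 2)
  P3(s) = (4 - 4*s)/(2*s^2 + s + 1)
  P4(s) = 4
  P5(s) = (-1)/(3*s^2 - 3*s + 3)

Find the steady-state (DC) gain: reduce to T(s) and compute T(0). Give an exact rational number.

Answer: 23/2

Working:
(1) parallel reduction of P1, P2, giving (s^2 + s - 6)/(2*s^2 + 2*s - 4)
(2) parallel reduction of P3, P4, P5, giving (24*s^4 - 24*s^3 + 46*s^2 - 25*s + 23)/(6*s^4 - 3*s^3 + 6*s^2 + 3)
(3) cascade (P1+P2), (P3+P4+P5), giving (24*s^6 - 122*s^4 + 165*s^3 - 278*s^2 + 173*s - 138)/(12*s^6 + 6*s^5 - 18*s^4 + 24*s^3 - 18*s^2 + 6*s - 12)
Step 3 gives the overall T(s). Then T(0) = -138/(-12) = 23/2.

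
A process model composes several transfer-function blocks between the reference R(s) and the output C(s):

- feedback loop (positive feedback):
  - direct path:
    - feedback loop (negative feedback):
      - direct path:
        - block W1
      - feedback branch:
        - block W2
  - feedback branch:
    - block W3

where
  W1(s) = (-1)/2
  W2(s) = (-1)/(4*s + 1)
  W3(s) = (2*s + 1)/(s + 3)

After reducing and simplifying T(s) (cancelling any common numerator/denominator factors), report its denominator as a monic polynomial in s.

[1] feedback reduction of W1, W2: (-4*s - 1)/(8*s + 3)
[2] feedback reduction of [W1/(1+W1*W2)], W3: (-4*s^2 - 13*s - 3)/(16*s^2 + 33*s + 10)
T(s) is the step-2 result (common factors already cancelled). Leading coefficient of the denominator: 16. Divide through by 16 for the monic polynomial.

Final answer: s^2 + 33*s/16 + 5/8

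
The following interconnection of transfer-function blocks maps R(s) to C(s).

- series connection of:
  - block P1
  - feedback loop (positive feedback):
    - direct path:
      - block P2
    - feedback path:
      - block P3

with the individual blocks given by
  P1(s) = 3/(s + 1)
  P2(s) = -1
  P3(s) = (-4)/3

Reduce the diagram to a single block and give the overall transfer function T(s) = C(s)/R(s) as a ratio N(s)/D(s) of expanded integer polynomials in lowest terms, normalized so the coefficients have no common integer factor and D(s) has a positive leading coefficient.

Step 1 - reduce the feedback loop with forward P2 and return P3; result 3
Step 2 - series reduction of P1, [P2/(1-P2*P3)]; the result is T(s) itself (integer coefficients, no common factor, positive leading denominator coefficient)

Therefore the answer is 9/(s + 1).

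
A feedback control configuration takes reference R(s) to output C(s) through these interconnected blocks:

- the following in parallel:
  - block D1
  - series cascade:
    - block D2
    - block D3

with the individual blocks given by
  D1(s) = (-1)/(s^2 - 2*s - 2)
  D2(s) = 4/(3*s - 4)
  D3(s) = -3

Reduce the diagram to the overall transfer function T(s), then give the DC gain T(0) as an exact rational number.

(1) multiply D2, D3 (series): (-12)/(3*s - 4)
(2) add D1, (D2*D3) (parallel): (-12*s^2 + 21*s + 28)/(3*s^3 - 10*s^2 + 2*s + 8)
Evaluating the step-2 result (the overall T(s)) at s = 0 gives T(0) = 28/8 = 7/2.

Final answer: 7/2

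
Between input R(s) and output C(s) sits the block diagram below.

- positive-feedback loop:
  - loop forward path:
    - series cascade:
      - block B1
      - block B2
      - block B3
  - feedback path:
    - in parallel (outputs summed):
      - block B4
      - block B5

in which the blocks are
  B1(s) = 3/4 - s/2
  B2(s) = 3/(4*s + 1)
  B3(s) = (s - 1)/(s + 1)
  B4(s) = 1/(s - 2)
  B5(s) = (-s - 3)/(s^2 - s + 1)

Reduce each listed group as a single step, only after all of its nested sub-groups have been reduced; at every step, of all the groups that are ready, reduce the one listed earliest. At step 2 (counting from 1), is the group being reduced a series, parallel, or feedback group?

The answer is parallel.

Reasoning:
Step 1. multiply B1, B2, B3 (series)
Step 2. combine B4, B5 in parallel
Step 3. reduce the feedback loop with forward (B1*B2*B3) and return (B4+B5)
So the answer for step 2 is parallel.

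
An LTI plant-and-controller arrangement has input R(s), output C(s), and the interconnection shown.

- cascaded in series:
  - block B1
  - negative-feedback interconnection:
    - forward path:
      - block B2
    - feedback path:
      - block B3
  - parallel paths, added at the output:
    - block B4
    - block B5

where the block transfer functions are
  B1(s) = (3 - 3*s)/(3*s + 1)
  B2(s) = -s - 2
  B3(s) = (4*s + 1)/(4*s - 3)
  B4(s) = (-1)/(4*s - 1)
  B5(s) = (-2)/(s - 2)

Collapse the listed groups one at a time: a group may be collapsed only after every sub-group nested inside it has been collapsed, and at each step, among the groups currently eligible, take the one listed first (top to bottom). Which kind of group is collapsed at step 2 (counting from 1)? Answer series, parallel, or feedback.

The answer is parallel.

Reasoning:
(1) collapse the loop (B2 forward, B3 return)
(2) parallel reduction of B4, B5
(3) series reduction of B1, [B2/(1+B2*B3)], (B4+B5)
The group at step 2 is a parallel group.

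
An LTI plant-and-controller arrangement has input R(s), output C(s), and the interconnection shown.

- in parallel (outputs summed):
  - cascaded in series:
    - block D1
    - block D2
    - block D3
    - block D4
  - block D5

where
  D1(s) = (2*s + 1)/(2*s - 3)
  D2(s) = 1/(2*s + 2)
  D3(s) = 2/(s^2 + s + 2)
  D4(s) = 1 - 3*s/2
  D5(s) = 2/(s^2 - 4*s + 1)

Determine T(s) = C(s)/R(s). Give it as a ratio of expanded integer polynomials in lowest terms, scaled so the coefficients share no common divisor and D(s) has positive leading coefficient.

1. multiply D1, D2, D3, D4 (series) = (-6*s^2 + s + 2)/(4*s^4 + 2*s^3 - 10*s - 12)
2. combine (D1*D2*D3*D4), D5 in parallel: this yields T(s), and no further normalization is needed

Therefore the answer is (2*s^4 + 29*s^3 - 8*s^2 - 27*s - 22)/(4*s^6 - 14*s^5 - 4*s^4 - 8*s^3 + 28*s^2 + 38*s - 12).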